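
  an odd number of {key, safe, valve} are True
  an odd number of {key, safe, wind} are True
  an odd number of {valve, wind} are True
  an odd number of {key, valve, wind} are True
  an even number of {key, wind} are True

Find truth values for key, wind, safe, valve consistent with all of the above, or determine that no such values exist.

The formula is unsatisfiable.

Adding constraints 1, 2, 3 mod 2: every variable appears an even number of times on the left, so the left side is 0.
But the right sides sum to 1 (mod 2). 0 ≠ 1 — the system is inconsistent.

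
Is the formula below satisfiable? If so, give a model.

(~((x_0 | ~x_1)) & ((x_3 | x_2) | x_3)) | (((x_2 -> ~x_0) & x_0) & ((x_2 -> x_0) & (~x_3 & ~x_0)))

x_0: False, x_1: True, x_2: True, x_3: False

  (~((x_0 | ~x_1)) & ((x_3 | x_2) | x_3)) | (((x_2 -> ~x_0) & x_0) & ((x_2 -> x_0) & (~x_3 & ~x_0))) = True
    ~((x_0 | ~x_1)) & ((x_3 | x_2) | x_3) = True
      ~((x_0 | ~x_1)) = True
        x_0 | ~x_1 = False
          ~x_1 = False
      (x_3 | x_2) | x_3 = True
        x_3 | x_2 = True
    ((x_2 -> ~x_0) & x_0) & ((x_2 -> x_0) & (~x_3 & ~x_0)) = False
      (x_2 -> ~x_0) & x_0 = False
        x_2 -> ~x_0 = True
          ~x_0 = True
      (x_2 -> x_0) & (~x_3 & ~x_0) = False
        x_2 -> x_0 = False
        ~x_3 & ~x_0 = True
          ~x_3 = True
          ~x_0 = True
The formula evaluates to True.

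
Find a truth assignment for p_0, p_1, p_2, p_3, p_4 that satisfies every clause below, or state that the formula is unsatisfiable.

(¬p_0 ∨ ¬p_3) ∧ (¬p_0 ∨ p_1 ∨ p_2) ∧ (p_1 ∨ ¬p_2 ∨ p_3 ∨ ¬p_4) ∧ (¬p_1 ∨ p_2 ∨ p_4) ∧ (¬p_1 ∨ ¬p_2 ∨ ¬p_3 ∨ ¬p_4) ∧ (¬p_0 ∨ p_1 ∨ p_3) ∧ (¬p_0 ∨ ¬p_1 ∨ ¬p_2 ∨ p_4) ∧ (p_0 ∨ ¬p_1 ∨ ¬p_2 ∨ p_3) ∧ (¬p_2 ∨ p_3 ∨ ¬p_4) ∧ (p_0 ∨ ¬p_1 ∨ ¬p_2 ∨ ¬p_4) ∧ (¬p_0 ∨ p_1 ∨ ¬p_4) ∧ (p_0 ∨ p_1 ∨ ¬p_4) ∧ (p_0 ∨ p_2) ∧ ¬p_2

p_0=T, p_1=T, p_2=F, p_3=F, p_4=T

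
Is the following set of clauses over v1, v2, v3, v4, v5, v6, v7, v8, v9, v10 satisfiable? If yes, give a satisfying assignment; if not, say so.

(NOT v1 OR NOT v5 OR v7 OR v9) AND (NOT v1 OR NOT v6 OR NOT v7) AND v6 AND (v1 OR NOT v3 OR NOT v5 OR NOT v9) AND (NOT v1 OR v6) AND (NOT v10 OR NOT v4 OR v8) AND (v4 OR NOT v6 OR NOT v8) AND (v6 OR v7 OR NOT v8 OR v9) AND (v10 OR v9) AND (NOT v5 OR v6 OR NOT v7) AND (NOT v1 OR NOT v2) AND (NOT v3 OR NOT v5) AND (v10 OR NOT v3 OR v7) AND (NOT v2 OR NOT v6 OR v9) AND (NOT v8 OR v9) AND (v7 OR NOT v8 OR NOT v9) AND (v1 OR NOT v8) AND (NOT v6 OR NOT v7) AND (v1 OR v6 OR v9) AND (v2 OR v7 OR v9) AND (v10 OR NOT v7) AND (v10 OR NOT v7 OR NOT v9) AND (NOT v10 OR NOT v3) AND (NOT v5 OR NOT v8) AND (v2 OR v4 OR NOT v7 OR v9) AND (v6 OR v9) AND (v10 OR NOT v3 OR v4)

v1 = False, v2 = True, v3 = False, v4 = False, v5 = True, v6 = True, v7 = False, v8 = False, v9 = True, v10 = False

Unit clause (v6) forces v6 = True.
In (NOT v6 OR NOT v7) only NOT v7 is left, so v7 = False.
Set v1 = False.
  then (v1 OR NOT v8) forces v8 = False.
Set v2 = True.
  then (NOT v2 OR NOT v6 OR v9) forces v9 = True.
Try v3 = True:
  (v1 OR NOT v3 OR NOT v5 OR NOT v9) forces v5 = False.
  (v10 OR NOT v3 OR v7) forces v10 = True.
  clause (NOT v10 OR NOT v3) is falsified — backtrack.
So v3 = False.
Set v4 = False.
Set v5 = True.
Set v10 = False.
All clauses satisfied.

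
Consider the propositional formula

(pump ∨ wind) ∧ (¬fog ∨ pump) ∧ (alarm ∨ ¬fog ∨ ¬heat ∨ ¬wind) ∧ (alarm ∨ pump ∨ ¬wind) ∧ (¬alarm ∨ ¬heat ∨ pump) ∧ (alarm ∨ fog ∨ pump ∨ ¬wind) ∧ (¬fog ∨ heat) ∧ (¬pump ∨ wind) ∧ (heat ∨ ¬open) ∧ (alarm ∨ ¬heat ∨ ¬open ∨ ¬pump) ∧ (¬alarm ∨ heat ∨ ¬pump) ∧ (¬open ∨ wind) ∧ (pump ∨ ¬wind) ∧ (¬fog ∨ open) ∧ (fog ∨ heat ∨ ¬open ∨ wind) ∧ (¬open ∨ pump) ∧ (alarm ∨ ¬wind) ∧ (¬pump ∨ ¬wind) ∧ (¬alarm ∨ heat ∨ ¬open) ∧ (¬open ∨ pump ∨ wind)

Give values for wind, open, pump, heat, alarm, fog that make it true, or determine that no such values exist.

Case wind = True:
  (pump ∨ ¬wind) forces pump = True.
  Clause (¬pump ∨ ¬wind) is falsified — contradiction.
Case wind = False:
  (pump ∨ wind) forces pump = True.
  Clause (¬pump ∨ wind) is falsified — contradiction.
Both cases fail, so the formula is unsatisfiable.

No satisfying assignment exists.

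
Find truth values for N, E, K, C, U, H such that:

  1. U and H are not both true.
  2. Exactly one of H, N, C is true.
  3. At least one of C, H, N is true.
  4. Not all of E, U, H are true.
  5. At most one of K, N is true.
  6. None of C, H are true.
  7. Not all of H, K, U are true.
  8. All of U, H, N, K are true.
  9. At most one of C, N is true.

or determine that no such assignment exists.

The formula is unsatisfiable.

Case H = True:
  Constraint (6) is violated (H=T) — contradiction.
Case H = False:
  Constraint (8) is violated (H=F) — contradiction.
Both cases fail — unsatisfiable.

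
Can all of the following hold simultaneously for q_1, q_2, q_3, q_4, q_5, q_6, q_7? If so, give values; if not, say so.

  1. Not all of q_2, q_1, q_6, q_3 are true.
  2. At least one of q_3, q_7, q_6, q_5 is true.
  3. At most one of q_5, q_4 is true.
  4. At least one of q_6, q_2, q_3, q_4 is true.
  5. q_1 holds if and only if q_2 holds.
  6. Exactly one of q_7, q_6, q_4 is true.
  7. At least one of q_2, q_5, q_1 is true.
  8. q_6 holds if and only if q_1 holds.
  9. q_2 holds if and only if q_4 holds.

q_1: False, q_2: False, q_3: True, q_4: False, q_5: True, q_6: False, q_7: True

  (1) {q_2, q_1, q_6, q_3}: 1/4 true — not all ✓
  (2) {q_3, q_7, q_6, q_5}: 3 true — at least one ✓
  (3) {q_5, q_4}: 1 true — at most one ✓
  (4) {q_6, q_2, q_3, q_4}: 1 true — at least one ✓
  (5) q_1=F, q_2=F — same ✓
  (6) {q_7, q_6, q_4}: 1 true — exactly one ✓
  (7) {q_2, q_5, q_1}: 1 true — at least one ✓
  (8) q_6=F, q_1=F — same ✓
  (9) q_2=F, q_4=F — same ✓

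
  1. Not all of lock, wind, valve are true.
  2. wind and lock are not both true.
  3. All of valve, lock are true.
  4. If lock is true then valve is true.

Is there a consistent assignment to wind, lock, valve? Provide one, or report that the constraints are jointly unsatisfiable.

wind=F, lock=T, valve=T

  (1) {lock, wind, valve}: 2/3 true — not all ✓
  (2) wind=F, lock=T — not both ✓
  (3) {valve, lock}: all 2 true ✓
  (4) lock=T ⇒ valve: T ✓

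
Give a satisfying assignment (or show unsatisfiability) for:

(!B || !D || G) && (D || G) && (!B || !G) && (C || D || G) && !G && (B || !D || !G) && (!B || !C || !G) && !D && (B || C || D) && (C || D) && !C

Case D = True:
  Clause (!D) is falsified — contradiction.
Case D = False:
  (D || G) forces G = True.
  Clause (!G) is falsified — contradiction.
Both cases fail, so the formula is unsatisfiable.

UNSATISFIABLE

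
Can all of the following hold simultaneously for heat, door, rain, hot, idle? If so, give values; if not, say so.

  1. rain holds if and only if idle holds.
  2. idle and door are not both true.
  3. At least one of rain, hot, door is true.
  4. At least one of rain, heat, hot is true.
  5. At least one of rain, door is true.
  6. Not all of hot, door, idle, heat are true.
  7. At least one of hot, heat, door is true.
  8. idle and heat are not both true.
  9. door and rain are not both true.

heat = True, door = True, rain = False, hot = False, idle = False

  (1) rain=F, idle=F — same ✓
  (2) idle=F, door=T — not both ✓
  (3) {rain, hot, door}: 1 true — at least one ✓
  (4) {rain, heat, hot}: 1 true — at least one ✓
  (5) {rain, door}: 1 true — at least one ✓
  (6) {hot, door, idle, heat}: 2/4 true — not all ✓
  (7) {hot, heat, door}: 2 true — at least one ✓
  (8) idle=F, heat=T — not both ✓
  (9) door=T, rain=F — not both ✓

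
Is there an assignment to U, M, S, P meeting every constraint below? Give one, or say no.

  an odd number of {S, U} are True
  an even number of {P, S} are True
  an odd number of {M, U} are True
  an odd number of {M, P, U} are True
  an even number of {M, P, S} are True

U: True, M: False, S: False, P: False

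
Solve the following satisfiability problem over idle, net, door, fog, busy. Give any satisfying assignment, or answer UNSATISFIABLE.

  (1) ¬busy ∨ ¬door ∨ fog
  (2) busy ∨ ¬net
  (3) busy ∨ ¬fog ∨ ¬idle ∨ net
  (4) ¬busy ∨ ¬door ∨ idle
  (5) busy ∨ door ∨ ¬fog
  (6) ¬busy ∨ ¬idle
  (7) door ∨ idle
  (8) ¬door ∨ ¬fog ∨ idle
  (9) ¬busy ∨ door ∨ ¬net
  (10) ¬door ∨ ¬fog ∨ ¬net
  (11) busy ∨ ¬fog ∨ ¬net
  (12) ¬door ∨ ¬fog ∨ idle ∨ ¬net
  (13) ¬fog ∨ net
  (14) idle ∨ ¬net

idle=T; net=F; door=F; fog=F; busy=F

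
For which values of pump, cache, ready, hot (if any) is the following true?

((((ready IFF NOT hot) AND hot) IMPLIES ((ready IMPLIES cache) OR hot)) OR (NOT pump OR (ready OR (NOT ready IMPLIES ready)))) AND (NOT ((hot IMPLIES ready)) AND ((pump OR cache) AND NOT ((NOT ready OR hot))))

Unsatisfiable — no assignment works.

Case ready = True: the conjunct NOT ((hot IMPLIES ready)) becomes NOT ((hot IMPLIES True)) = False.
Case ready = False: the conjunct NOT ((NOT ready OR hot)) becomes NOT ((True OR hot)) = False.
Both cases fail — unsatisfiable.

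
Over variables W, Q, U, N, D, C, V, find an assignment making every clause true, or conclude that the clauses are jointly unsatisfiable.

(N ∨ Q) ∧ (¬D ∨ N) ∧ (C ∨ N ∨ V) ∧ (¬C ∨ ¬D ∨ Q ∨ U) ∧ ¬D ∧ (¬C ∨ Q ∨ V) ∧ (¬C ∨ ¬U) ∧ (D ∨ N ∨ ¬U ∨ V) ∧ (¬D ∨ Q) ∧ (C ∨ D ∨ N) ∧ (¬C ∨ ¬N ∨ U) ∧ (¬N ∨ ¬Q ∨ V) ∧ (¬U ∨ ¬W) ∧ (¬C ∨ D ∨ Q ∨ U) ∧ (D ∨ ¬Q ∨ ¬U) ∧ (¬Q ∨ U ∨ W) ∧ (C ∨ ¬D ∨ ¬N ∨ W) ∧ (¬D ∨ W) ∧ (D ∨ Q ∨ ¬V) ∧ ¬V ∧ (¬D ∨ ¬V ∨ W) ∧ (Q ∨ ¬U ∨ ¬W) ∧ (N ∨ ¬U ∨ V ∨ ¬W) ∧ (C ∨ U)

W=F, Q=F, U=T, N=T, D=F, C=F, V=F

Unit clause (¬D) forces D = False.
Unit clause (¬V) forces V = False.
Set W = False.
Try Q = True:
  (¬N ∨ ¬Q ∨ V) forces N = False.
  (C ∨ N ∨ V) forces C = True.
  (¬C ∨ ¬U) forces U = False.
  clause (¬Q ∨ U ∨ W) is falsified — backtrack.
So Q = False.
  then (N ∨ Q) forces N = True.
  then (¬C ∨ Q ∨ V) forces C = False.
  then (C ∨ U) forces U = True.
All clauses satisfied.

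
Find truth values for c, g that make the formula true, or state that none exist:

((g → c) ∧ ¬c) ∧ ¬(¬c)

No satisfying assignment exists.

Case c = True: the conjunct ¬c is False.
Case c = False: the conjunct ¬(¬c) becomes ¬(¬False) = False.
Both cases fail — unsatisfiable.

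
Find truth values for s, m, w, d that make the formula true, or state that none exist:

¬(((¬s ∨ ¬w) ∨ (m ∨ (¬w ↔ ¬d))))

s = True, m = False, w = True, d = False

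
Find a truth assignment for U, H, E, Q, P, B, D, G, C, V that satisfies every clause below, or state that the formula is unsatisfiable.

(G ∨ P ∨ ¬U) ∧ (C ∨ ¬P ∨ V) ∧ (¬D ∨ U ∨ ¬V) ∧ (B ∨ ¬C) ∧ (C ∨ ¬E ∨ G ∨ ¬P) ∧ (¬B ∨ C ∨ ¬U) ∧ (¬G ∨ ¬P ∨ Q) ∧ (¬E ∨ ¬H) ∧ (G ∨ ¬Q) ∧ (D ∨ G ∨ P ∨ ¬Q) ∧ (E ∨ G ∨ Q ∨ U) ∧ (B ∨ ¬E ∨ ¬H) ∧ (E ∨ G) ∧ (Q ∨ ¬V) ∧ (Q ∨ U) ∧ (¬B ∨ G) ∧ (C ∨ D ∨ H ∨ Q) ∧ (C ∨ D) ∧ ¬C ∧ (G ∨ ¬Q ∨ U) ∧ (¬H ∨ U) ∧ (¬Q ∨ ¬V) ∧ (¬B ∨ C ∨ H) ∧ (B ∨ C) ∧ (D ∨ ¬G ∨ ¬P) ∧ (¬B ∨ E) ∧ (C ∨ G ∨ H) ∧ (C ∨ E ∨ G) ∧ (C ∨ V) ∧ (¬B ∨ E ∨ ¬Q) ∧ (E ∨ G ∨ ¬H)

The formula is unsatisfiable.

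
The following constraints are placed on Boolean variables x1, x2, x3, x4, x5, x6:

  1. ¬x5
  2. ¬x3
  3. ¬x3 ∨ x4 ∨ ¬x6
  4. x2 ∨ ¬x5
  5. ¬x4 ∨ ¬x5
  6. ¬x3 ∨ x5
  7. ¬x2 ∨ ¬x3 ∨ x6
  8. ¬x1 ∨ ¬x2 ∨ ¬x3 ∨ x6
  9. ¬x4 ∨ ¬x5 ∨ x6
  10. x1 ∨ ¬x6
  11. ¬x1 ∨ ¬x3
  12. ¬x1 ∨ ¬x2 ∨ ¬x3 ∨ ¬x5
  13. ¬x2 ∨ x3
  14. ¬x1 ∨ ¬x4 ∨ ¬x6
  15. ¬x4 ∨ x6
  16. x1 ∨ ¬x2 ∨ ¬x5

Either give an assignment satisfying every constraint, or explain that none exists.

x1: True; x2: False; x3: False; x4: False; x5: False; x6: True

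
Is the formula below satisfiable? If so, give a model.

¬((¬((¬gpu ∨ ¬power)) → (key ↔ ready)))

power: True, gpu: True, ready: False, key: True

  ¬((¬((¬gpu ∨ ¬power)) → (key ↔ ready))) = True
    ¬((¬gpu ∨ ¬power)) → (key ↔ ready) = False
      ¬((¬gpu ∨ ¬power)) = True
        ¬gpu ∨ ¬power = False
          ¬gpu = False
          ¬power = False
      key ↔ ready = False
The formula evaluates to True.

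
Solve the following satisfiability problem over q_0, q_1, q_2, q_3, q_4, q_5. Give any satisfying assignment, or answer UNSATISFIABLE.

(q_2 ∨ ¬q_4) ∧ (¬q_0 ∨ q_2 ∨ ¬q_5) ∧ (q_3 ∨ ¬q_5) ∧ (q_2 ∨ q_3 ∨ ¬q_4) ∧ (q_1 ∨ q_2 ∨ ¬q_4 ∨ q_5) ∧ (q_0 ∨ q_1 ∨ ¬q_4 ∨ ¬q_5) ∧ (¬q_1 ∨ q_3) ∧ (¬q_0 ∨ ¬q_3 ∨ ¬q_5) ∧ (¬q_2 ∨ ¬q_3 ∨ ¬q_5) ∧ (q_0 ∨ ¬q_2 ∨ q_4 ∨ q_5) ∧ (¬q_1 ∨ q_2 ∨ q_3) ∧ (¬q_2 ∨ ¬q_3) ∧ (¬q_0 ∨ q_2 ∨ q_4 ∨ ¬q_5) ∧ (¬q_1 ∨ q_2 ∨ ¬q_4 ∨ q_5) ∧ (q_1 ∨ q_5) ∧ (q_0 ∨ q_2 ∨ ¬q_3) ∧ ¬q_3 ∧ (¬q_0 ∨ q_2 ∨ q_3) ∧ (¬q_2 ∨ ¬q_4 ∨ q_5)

Case q_3 = True:
  Clause (¬q_3) is falsified — contradiction.
Case q_3 = False:
  (q_3 ∨ ¬q_5) forces q_5 = False.
  (¬q_1 ∨ q_3) forces q_1 = False.
  Clause (q_1 ∨ q_5) is falsified — contradiction.
Both cases fail, so the formula is unsatisfiable.

No satisfying assignment exists.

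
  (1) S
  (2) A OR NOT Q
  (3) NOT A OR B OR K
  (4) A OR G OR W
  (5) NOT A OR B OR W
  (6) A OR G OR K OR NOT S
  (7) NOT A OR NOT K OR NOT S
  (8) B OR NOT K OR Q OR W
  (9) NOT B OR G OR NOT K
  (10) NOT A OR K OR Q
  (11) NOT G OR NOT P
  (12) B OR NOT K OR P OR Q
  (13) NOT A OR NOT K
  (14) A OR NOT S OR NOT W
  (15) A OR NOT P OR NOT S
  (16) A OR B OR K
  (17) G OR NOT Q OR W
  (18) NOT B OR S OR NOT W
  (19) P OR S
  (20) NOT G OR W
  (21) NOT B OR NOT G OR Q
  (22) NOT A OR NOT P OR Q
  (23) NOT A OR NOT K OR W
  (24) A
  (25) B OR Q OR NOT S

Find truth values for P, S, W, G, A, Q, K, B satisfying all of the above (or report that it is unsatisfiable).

Unit clause (S) forces S = True.
Unit clause (A) forces A = True.
In (NOT A OR NOT K OR NOT S) only NOT K is left, so K = False.
In (NOT A OR K OR Q) only Q is left, so Q = True.
In (NOT A OR B OR K) only B is left, so B = True.
Set P = False.
Try W = False:
  (G OR NOT Q OR W) forces G = True.
  clause (NOT G OR W) is falsified — backtrack.
So W = True.
Set G = True.
All clauses satisfied.

P = False, S = True, W = True, G = True, A = True, Q = True, K = False, B = True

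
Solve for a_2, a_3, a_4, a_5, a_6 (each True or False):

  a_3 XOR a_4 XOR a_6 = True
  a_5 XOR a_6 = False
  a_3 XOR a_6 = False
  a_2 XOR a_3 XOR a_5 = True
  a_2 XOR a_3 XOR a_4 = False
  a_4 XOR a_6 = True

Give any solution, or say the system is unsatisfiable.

a_2 = True, a_3 = False, a_4 = True, a_5 = False, a_6 = False

a_3 XOR a_4 XOR a_6 = F XOR T XOR F = True ✓
a_5 XOR a_6 = F XOR F = False ✓
a_3 XOR a_6 = F XOR F = False ✓
a_2 XOR a_3 XOR a_5 = T XOR F XOR F = True ✓
a_2 XOR a_3 XOR a_4 = T XOR F XOR T = False ✓
a_4 XOR a_6 = T XOR F = True ✓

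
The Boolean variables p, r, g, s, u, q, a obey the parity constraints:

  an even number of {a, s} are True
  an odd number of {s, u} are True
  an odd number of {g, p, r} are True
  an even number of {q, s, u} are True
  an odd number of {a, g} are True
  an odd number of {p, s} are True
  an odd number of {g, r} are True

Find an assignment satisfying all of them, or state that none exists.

p=F, r=T, g=F, s=T, u=F, q=T, a=T

{a, s}: 2 true → even ✓
{s, u}: 1 true → odd ✓
{g, p, r}: 1 true → odd ✓
{q, s, u}: 2 true → even ✓
{a, g}: 1 true → odd ✓
{p, s}: 1 true → odd ✓
{g, r}: 1 true → odd ✓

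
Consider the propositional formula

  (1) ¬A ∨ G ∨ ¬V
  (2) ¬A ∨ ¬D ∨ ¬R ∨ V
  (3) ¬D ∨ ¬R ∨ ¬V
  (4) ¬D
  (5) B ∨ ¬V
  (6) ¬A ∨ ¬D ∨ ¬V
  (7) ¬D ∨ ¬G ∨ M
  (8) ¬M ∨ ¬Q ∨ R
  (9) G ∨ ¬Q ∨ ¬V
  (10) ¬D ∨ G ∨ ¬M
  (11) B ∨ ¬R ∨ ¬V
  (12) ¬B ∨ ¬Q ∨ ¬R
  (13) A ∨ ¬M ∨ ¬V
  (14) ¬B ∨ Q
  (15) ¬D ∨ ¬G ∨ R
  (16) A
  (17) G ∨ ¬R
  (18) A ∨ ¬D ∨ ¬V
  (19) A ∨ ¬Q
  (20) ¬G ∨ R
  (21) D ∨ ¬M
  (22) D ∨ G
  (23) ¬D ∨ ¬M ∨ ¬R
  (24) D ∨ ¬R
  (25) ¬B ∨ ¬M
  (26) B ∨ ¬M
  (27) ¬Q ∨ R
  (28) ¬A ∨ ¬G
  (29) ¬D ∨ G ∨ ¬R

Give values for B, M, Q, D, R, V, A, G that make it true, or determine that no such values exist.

Unsatisfiable — no assignment works.

Case D = True:
  Clause (¬D) is falsified — contradiction.
Case D = False:
  (A) forces A = True.
  (D ∨ ¬M) forces M = False.
  (D ∨ G) forces G = True.
  Clause (¬A ∨ ¬G) is falsified — contradiction.
Both cases fail, so the formula is unsatisfiable.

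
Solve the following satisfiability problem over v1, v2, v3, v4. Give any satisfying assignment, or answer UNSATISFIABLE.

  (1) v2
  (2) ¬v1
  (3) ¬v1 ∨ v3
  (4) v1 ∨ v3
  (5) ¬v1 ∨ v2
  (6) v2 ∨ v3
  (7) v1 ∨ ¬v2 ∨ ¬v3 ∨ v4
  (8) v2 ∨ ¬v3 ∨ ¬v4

Unit clause (v2) forces v2 = True.
Unit clause (¬v1) forces v1 = False.
In (v1 ∨ v3) only v3 is left, so v3 = True.
In (v1 ∨ ¬v2 ∨ ¬v3 ∨ v4) only v4 is left, so v4 = True.
Check each clause:
  (v2): v2 holds.
  (¬v1): ¬v1 holds.
  (¬v1 ∨ v3): ¬v1 holds.
  (v1 ∨ v3): v3 holds.
  (¬v1 ∨ v2): ¬v1 holds.
  (v2 ∨ v3): v2 holds.
  (v1 ∨ ¬v2 ∨ ¬v3 ∨ v4): v4 holds.
  (v2 ∨ ¬v3 ∨ ¬v4): v2 holds.
All clauses satisfied.

v1=F, v2=T, v3=T, v4=T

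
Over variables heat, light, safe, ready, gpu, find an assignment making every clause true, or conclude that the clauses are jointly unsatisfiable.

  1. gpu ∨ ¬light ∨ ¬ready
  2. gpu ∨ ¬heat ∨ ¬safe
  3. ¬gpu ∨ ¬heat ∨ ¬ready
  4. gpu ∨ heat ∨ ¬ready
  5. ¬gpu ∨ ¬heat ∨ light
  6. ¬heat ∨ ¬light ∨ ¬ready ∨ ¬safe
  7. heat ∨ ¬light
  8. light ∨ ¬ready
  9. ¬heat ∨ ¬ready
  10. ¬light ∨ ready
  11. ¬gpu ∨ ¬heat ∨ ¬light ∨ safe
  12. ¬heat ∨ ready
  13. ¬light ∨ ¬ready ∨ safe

heat=F, light=F, safe=T, ready=F, gpu=T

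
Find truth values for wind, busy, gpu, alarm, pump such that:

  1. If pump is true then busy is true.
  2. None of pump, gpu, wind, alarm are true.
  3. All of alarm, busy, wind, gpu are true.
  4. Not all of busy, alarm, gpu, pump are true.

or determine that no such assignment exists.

Case wind = True:
  Constraint (2) is violated (wind=T) — contradiction.
Case wind = False:
  Constraint (3) is violated (wind=F) — contradiction.
Both cases fail — unsatisfiable.

UNSATISFIABLE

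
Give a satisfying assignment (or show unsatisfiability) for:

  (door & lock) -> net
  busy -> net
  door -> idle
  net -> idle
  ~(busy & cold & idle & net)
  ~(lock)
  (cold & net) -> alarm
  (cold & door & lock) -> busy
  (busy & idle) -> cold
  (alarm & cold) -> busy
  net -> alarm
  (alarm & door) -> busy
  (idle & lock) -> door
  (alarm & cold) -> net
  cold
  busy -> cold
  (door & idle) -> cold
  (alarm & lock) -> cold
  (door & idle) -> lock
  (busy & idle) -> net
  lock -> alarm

door = False, lock = False, net = False, alarm = False, cold = True, idle = False, busy = False

Unit clause (~lock) forces lock = False.
Unit clause (cold) forces cold = True.
Try door = True:
  (~door | idle) forces idle = True.
  clause (~door | ~idle | lock) is falsified — backtrack.
So door = False.
Set net = False.
  then (~alarm | ~cold | net) forces alarm = False.
  then (~busy | net) forces busy = False.
Set idle = False.
All clauses satisfied.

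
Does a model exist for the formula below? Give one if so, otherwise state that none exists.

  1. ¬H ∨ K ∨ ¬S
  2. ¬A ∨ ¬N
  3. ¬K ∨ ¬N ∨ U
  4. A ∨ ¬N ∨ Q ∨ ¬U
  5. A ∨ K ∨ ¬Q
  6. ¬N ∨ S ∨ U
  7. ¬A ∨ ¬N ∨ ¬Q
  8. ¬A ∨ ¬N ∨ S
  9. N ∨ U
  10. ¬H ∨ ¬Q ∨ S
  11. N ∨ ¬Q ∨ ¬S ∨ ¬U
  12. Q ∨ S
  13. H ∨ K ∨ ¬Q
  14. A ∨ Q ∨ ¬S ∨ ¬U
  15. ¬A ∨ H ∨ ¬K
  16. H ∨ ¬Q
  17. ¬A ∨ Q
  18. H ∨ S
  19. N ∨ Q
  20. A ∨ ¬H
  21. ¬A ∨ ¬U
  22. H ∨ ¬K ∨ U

H = False, A = False, S = True, U = False, K = False, N = True, Q = False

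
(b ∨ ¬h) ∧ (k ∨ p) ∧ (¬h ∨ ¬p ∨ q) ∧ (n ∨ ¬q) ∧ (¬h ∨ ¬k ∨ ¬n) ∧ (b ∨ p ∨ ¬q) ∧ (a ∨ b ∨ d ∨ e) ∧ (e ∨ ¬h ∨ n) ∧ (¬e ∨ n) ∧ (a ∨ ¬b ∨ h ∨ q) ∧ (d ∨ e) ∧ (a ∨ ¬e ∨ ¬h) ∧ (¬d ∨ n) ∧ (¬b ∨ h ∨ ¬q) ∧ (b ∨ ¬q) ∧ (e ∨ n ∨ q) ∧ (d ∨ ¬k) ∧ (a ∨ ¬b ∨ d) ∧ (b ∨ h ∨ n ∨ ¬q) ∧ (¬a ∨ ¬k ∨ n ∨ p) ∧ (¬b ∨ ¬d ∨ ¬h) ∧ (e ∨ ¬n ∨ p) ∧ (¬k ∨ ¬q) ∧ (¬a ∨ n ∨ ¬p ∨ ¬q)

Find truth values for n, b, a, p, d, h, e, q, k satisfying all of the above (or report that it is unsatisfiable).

n=T, b=T, a=T, p=T, d=T, h=F, e=F, q=F, k=F

Try n = False:
  (n ∨ ¬q) forces q = False.
  (¬e ∨ n) forces e = False.
  clause (e ∨ n ∨ q) is falsified — backtrack.
So n = True.
Set b = True.
Set a = True.
Set p = True.
Set d = True.
  then (¬b ∨ ¬d ∨ ¬h) forces h = False.
  then (¬b ∨ h ∨ ¬q) forces q = False.
Set e = False.
Set k = False.
All clauses satisfied.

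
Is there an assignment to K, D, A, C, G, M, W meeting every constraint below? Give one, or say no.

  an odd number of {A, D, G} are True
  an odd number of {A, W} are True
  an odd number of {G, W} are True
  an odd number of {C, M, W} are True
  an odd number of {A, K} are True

K: True; D: True; A: False; C: False; G: False; M: False; W: True

{A, D, G}: 1 true → odd ✓
{A, W}: 1 true → odd ✓
{G, W}: 1 true → odd ✓
{C, M, W}: 1 true → odd ✓
{A, K}: 1 true → odd ✓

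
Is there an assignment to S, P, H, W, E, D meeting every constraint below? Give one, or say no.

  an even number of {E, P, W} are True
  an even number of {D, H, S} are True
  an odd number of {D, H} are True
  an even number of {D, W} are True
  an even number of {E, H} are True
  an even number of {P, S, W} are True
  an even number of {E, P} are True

S = True; P = True; H = True; W = False; E = True; D = False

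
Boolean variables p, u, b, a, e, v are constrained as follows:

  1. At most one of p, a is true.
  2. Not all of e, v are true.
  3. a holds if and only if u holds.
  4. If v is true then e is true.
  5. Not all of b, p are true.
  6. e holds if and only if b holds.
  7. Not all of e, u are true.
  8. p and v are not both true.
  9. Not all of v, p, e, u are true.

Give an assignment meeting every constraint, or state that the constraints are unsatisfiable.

p = False, u = False, b = True, a = False, e = True, v = False

  (1) {p, a}: 0 true — at most one ✓
  (2) {e, v}: 1/2 true — not all ✓
  (3) a=F, u=F — same ✓
  (4) v=F ⇒ e: vacuous ✓
  (5) {b, p}: 1/2 true — not all ✓
  (6) e=T, b=T — same ✓
  (7) {e, u}: 1/2 true — not all ✓
  (8) p=F, v=F — not both ✓
  (9) {v, p, e, u}: 1/4 true — not all ✓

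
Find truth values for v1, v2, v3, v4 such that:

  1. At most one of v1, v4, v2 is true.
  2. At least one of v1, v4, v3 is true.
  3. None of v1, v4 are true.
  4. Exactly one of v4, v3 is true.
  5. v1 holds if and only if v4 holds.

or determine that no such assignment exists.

v1=F, v2=T, v3=T, v4=F

  (1) {v1, v4, v2}: 1 true — at most one ✓
  (2) {v1, v4, v3}: 1 true — at least one ✓
  (3) {v1, v4}: 0 true — none ✓
  (4) {v4, v3}: 1 true — exactly one ✓
  (5) v1=F, v4=F — same ✓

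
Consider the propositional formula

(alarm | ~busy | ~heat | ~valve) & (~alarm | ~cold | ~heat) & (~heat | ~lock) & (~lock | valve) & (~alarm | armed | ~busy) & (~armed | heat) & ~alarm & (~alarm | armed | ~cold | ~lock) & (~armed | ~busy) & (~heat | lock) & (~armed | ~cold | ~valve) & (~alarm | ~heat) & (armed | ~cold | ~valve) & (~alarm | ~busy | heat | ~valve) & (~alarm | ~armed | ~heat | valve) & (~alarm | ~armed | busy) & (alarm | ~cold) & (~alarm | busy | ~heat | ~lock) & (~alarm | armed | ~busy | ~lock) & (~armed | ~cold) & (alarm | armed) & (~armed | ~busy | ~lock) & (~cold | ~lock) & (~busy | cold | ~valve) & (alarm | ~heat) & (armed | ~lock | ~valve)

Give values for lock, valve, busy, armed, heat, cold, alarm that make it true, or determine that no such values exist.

Unsatisfiable

Case armed = True:
  (~armed | heat) forces heat = True.
  (~heat | ~lock) forces lock = False.
  Clause (~heat | lock) is falsified — contradiction.
Case armed = False:
  (~alarm) forces alarm = False.
  Clause (alarm | armed) is falsified — contradiction.
Both cases fail, so the formula is unsatisfiable.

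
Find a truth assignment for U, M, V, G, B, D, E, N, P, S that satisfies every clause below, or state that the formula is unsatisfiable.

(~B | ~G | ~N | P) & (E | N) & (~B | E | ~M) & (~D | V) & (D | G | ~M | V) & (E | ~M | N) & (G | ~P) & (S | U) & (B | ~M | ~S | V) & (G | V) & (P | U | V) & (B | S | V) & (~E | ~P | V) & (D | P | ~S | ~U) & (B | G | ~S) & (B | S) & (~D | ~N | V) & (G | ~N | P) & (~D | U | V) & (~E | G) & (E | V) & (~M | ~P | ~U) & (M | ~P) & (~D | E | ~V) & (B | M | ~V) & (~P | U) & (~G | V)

Set U = True.
Set M = True.
  then (~M | ~P | ~U) forces P = False.
Try V = False:
  (~D | V) forces D = False.
  (D | G | ~M | V) forces G = True.
  clause (~G | V) is falsified — backtrack.
So V = True.
Set G = True.
Set B = True.
  then (~B | ~G | ~N | P) forces N = False.
  then (E | N) forces E = True.
Set D = False.
  then (D | P | ~S | ~U) forces S = False.
All clauses satisfied.

U = True, M = True, V = True, G = True, B = True, D = False, E = True, N = False, P = False, S = False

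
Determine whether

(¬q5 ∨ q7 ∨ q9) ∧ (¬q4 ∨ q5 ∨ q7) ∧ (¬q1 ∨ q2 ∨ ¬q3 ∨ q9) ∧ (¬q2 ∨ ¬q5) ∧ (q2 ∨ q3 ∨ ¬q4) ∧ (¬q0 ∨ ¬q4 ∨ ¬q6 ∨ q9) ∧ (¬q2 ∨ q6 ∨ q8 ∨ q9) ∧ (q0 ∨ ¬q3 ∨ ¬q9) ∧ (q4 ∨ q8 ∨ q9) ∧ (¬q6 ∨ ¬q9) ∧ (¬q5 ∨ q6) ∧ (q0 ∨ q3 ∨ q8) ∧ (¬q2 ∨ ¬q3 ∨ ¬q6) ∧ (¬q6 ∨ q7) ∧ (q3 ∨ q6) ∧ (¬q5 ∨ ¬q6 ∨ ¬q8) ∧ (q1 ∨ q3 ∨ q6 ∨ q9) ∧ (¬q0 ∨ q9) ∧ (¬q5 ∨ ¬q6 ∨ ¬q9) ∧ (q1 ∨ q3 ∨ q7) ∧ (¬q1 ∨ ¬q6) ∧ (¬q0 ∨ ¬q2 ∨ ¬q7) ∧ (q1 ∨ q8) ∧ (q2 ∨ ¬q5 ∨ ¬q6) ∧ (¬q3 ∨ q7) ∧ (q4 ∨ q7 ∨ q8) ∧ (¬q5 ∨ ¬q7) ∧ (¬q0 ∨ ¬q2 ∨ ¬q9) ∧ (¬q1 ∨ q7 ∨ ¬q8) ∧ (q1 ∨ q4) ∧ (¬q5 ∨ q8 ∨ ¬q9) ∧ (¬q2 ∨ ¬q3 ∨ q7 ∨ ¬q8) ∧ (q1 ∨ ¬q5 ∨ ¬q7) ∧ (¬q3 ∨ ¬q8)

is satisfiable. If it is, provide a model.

Set q0 = False.
Set q1 = False.
  then (q1 ∨ q8) forces q8 = True.
  then (q1 ∨ q4) forces q4 = True.
  then (¬q3 ∨ ¬q8) forces q3 = False.
  then (q2 ∨ q3 ∨ ¬q4) forces q2 = True.
  then (q3 ∨ q6) forces q6 = True.
  then (¬q5 ∨ ¬q6 ∨ ¬q8) forces q5 = False.
  then (q1 ∨ q3 ∨ q7) forces q7 = True.
  then (¬q6 ∨ ¬q9) forces q9 = False.
All clauses satisfied.

q0 = False, q1 = False, q2 = True, q3 = False, q4 = True, q5 = False, q6 = True, q7 = True, q8 = True, q9 = False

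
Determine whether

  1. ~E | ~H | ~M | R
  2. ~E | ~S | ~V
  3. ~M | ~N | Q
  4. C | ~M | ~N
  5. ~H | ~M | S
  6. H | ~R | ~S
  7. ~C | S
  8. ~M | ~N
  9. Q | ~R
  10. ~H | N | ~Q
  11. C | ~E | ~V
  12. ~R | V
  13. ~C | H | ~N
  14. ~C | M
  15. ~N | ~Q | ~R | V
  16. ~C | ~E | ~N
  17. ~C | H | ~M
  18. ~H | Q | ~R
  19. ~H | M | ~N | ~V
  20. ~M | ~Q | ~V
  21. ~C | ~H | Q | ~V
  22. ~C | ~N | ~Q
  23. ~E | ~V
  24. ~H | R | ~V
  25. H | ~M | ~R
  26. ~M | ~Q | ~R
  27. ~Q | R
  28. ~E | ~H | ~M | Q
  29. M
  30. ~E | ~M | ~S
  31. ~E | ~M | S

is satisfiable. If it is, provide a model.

S=T, V=F, Q=F, N=F, R=F, M=T, E=F, H=T, C=T

Unit clause (M) forces M = True.
In (~M | ~N) only ~N is left, so N = False.
Set S = True.
  then (~E | ~M | ~S) forces E = False.
Set V = False.
  then (~R | V) forces R = False.
  then (~Q | R) forces Q = False.
Set H = True.
Set C = True.
All clauses satisfied.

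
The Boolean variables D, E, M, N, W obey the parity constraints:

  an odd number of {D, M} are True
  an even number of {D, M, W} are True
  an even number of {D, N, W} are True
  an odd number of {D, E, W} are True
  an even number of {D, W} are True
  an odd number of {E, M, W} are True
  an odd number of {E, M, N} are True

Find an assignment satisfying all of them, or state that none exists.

Adding constraints 1, 4, 6 mod 2: every variable appears an even number of times on the left, so the left side is 0.
But the right sides sum to 1 (mod 2). 0 ≠ 1 — the system is inconsistent.

No satisfying assignment exists.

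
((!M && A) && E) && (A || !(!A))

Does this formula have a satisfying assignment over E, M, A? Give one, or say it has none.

E: True, M: False, A: True

  (!M && A) && E = True
    !M && A = True
      !M = True
  A || !(!A) = True
    !(!A) = True
      !A = False
Both conjuncts True, so the formula holds.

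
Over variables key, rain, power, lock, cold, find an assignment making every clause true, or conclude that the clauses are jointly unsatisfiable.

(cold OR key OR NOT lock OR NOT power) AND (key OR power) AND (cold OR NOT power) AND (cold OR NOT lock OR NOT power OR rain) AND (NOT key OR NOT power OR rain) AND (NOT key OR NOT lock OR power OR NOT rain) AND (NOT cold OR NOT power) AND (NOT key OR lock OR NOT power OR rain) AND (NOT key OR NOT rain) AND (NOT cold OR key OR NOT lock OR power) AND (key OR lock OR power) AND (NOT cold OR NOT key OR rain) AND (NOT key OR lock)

Try key = False:
  (key OR power) forces power = True.
  (cold OR NOT power) forces cold = True.
  clause (NOT cold OR NOT power) is falsified — backtrack.
So key = True.
  then (NOT key OR NOT rain) forces rain = False.
  then (NOT cold OR NOT key OR rain) forces cold = False.
  then (NOT key OR lock) forces lock = True.
  then (cold OR NOT power) forces power = False.
All clauses satisfied.

key=T, rain=F, power=F, lock=T, cold=F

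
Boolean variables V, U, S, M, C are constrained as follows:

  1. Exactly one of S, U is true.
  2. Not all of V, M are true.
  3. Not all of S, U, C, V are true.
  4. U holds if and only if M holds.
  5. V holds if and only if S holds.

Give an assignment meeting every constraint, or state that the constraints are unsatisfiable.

V: True, U: False, S: True, M: False, C: False

  (1) {S, U}: 1 true — exactly one ✓
  (2) {V, M}: 1/2 true — not all ✓
  (3) {S, U, C, V}: 2/4 true — not all ✓
  (4) U=F, M=F — same ✓
  (5) V=T, S=T — same ✓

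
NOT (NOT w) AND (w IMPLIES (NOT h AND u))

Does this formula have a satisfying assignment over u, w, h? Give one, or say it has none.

u: True, w: True, h: False

  NOT (NOT w) = True
    NOT w = False
  w IMPLIES (NOT h AND u) = True
    NOT h AND u = True
      NOT h = True
Both conjuncts True, so the formula holds.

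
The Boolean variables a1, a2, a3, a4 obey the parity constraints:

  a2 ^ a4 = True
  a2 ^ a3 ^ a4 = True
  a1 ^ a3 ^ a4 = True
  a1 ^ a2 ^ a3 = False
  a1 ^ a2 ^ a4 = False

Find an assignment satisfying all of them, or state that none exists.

a1 = True; a2 = True; a3 = False; a4 = False

a2 ^ a4 = T ^ F = True ✓
a2 ^ a3 ^ a4 = T ^ F ^ F = True ✓
a1 ^ a3 ^ a4 = T ^ F ^ F = True ✓
a1 ^ a2 ^ a3 = T ^ T ^ F = False ✓
a1 ^ a2 ^ a4 = T ^ T ^ F = False ✓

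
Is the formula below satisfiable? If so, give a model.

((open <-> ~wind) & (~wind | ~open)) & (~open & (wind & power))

wind: True, power: True, open: False

  (open <-> ~wind) & (~wind | ~open) = True
    open <-> ~wind = True
      ~wind = False
    ~wind | ~open = True
      ~wind = False
      ~open = True
  ~open & (wind & power) = True
    ~open = True
    wind & power = True
Both conjuncts True, so the formula holds.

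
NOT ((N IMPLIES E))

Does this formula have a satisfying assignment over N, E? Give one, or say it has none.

N: True, E: False

  NOT ((N IMPLIES E)) = True
    N IMPLIES E = False
The formula evaluates to True.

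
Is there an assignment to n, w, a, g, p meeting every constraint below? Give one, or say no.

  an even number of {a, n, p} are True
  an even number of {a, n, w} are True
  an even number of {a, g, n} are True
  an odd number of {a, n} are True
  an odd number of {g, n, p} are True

n = True, w = True, a = False, g = True, p = True

{a, n, p}: 2 true → even ✓
{a, n, w}: 2 true → even ✓
{a, g, n}: 2 true → even ✓
{a, n}: 1 true → odd ✓
{g, n, p}: 3 true → odd ✓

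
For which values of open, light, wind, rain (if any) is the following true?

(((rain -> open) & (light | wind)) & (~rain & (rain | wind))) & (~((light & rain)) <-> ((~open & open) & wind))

Unsatisfiable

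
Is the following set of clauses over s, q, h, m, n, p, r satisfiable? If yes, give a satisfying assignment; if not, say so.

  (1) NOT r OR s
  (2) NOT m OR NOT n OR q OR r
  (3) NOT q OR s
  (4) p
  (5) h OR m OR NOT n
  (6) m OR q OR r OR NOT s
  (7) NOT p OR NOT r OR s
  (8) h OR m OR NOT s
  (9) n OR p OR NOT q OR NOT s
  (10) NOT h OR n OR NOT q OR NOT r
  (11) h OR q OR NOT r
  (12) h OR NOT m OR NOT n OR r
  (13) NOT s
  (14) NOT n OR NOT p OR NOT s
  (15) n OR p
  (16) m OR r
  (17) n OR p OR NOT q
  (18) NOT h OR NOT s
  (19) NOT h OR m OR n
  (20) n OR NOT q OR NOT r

Unit clause (p) forces p = True.
Unit clause (NOT s) forces s = False.
In (NOT r OR s) only NOT r is left, so r = False.
In (NOT q OR s) only NOT q is left, so q = False.
In (m OR r) only m is left, so m = True.
In (NOT m OR NOT n OR q OR r) only NOT n is left, so n = False.
Set h = True.
All clauses satisfied.

s = False; q = False; h = True; m = True; n = False; p = True; r = False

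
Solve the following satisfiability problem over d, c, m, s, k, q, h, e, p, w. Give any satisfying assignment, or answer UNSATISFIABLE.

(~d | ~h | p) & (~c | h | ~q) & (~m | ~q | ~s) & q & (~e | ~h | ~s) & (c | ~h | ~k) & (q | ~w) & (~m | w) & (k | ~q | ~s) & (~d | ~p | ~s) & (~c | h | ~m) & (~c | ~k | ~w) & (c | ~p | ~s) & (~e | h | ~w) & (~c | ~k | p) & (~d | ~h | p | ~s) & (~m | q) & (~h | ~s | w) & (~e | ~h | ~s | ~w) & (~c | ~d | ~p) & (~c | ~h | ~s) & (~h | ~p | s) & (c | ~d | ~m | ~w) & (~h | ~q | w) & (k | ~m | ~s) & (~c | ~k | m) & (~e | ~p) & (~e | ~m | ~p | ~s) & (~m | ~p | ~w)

d: False, c: False, m: False, s: False, k: True, q: True, h: False, e: False, p: True, w: False

Unit clause (q) forces q = True.
Set d = False.
Set c = False.
Set m = False.
Set s = False.
Set k = True.
  then (c | ~h | ~k) forces h = False.
Set e = False.
Set p = True.
Set w = False.
All clauses satisfied.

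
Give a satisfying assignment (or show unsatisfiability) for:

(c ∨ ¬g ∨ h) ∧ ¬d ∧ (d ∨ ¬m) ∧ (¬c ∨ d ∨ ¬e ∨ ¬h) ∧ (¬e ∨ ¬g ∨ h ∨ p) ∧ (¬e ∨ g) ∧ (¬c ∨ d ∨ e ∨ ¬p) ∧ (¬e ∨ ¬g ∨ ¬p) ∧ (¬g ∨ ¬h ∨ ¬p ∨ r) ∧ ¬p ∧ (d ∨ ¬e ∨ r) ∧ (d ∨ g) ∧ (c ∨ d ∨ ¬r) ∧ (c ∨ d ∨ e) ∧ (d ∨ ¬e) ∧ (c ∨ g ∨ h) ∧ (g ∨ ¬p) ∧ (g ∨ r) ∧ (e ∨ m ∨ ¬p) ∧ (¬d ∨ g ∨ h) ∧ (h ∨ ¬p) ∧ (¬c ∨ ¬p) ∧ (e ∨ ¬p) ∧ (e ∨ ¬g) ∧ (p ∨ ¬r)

UNSATISFIABLE

Case p = True:
  Clause (¬p) is falsified — contradiction.
Case p = False:
  (¬d) forces d = False.
  (d ∨ ¬m) forces m = False.
  (d ∨ g) forces g = True.
  (d ∨ ¬e) forces e = False.
  Clause (e ∨ ¬g) is falsified — contradiction.
Both cases fail, so the formula is unsatisfiable.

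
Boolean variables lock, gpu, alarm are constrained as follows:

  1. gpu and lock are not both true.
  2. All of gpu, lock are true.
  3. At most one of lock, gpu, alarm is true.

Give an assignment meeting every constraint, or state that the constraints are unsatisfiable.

Case lock = True:
  (1) with lock=T forces gpu = False.
  Constraint (2) is violated (gpu=F) — contradiction.
Case lock = False:
  Constraint (2) is violated (lock=F) — contradiction.
Both cases fail — unsatisfiable.

The formula is unsatisfiable.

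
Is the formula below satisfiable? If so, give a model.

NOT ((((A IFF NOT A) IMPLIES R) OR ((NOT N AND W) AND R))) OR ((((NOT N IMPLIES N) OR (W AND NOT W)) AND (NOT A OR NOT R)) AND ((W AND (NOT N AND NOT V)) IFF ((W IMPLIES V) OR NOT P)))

W: True, R: True, V: False, A: False, P: True, N: True

  NOT ((((A IFF NOT A) IMPLIES R) OR ((NOT N AND W) AND R))) OR ((((NOT N IMPLIES N) OR (W AND NOT W)) AND (NOT A OR NOT R)) AND ((W AND (NOT N AND NOT V)) IFF ((W IMPLIES V) OR NOT P))) = True
    NOT ((((A IFF NOT A) IMPLIES R) OR ((NOT N AND W) AND R))) = False
      ((A IFF NOT A) IMPLIES R) OR ((NOT N AND W) AND R) = True
        (A IFF NOT A) IMPLIES R = True
          A IFF NOT A = False
            NOT A = True
        (NOT N AND W) AND R = False
          NOT N AND W = False
            NOT N = False
    (((NOT N IMPLIES N) OR (W AND NOT W)) AND (NOT A OR NOT R)) AND ((W AND (NOT N AND NOT V)) IFF ((W IMPLIES V) OR NOT P)) = True
      ((NOT N IMPLIES N) OR (W AND NOT W)) AND (NOT A OR NOT R) = True
        (NOT N IMPLIES N) OR (W AND NOT W) = True
          NOT N IMPLIES N = True
            NOT N = False
          W AND NOT W = False
            NOT W = False
        NOT A OR NOT R = True
          NOT A = True
          NOT R = False
      (W AND (NOT N AND NOT V)) IFF ((W IMPLIES V) OR NOT P) = True
        W AND (NOT N AND NOT V) = False
          NOT N AND NOT V = False
            NOT N = False
            NOT V = True
        (W IMPLIES V) OR NOT P = False
          W IMPLIES V = False
          NOT P = False
The formula evaluates to True.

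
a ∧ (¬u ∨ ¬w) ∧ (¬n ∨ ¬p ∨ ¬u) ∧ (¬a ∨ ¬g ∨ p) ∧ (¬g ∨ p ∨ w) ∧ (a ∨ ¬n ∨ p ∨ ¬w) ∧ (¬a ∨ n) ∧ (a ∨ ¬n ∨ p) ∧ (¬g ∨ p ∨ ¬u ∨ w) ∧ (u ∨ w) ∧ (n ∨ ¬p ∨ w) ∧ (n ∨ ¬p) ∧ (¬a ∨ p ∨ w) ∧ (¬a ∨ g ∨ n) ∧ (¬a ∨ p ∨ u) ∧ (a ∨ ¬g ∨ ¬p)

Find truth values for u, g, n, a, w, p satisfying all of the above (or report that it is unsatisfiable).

Unit clause (a) forces a = True.
In (¬a ∨ n) only n is left, so n = True.
Try u = True:
  (¬u ∨ ¬w) forces w = False.
  (¬n ∨ ¬p ∨ ¬u) forces p = False.
  clause (¬a ∨ p ∨ w) is falsified — backtrack.
So u = False.
  then (u ∨ w) forces w = True.
  then (¬a ∨ p ∨ u) forces p = True.
Set g = True.
All clauses satisfied.

u: False; g: True; n: True; a: True; w: True; p: True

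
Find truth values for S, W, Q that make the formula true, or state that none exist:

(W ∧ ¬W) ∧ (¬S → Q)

Unsatisfiable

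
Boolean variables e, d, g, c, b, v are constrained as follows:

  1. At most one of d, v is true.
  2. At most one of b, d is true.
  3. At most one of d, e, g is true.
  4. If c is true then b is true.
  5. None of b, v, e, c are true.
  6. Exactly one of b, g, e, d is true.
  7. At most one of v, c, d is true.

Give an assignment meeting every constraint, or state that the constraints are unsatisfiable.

e=F; d=F; g=T; c=F; b=F; v=F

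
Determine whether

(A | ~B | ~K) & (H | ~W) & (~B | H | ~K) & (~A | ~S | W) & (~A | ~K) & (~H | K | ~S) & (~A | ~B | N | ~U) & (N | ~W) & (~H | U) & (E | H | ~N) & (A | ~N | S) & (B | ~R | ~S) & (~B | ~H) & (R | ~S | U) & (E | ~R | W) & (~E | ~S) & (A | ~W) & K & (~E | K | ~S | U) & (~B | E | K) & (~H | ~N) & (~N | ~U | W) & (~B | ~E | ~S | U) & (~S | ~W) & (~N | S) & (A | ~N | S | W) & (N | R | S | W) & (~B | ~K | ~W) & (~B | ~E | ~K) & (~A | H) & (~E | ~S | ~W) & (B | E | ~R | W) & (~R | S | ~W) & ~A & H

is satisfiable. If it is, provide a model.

N: False; W: False; B: False; A: False; S: False; U: True; H: True; K: True; R: True; E: True

Unit clause (K) forces K = True.
Unit clause (~A) forces A = False.
Unit clause (H) forces H = True.
In (A | ~B | ~K) only ~B is left, so B = False.
In (~H | U) only U is left, so U = True.
In (A | ~W) only ~W is left, so W = False.
In (~H | ~N) only ~N is left, so N = False.
Set S = False.
  then (N | R | S | W) forces R = True.
  then (B | E | ~R | W) forces E = True.
All clauses satisfied.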